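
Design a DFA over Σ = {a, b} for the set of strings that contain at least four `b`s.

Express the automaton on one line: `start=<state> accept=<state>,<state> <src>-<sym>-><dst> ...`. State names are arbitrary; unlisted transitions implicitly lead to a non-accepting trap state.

Count `b`s, saturating at 5: states S0 through S4 mean 0 through 4 `b`s seen; S5 means more than 4. Each `b` increments (capped at S5); other symbols loop. Accept from {S4, S5}.
6 states suffice.
        a   b  
>  S0   S0  S1 
   S1   S1  S2 
   S2   S2  S3 
   S3   S3  S4 
 * S4   S4  S5 
 * S5   S5  S5 
(> = start, * = accepting)

start=S0 accept=S4,S5 S0-a->S0 S0-b->S1 S1-a->S1 S1-b->S2 S2-a->S2 S2-b->S3 S3-a->S3 S3-b->S4 S4-a->S4 S4-b->S5 S5-a->S5 S5-b->S5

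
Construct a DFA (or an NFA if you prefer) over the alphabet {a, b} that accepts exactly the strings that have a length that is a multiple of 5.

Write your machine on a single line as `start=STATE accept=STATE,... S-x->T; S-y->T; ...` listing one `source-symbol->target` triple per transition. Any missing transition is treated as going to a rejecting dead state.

Only the length mod 5 matters, so use a 5-cycle: from any state, every input symbol moves to the next state, wrapping s4 back to s0. Mark s0 accepting.
5 states suffice.
        a   b  
>* s0   s1  s1 
   s1   s2  s2 
   s2   s3  s3 
   s3   s4  s4 
   s4   s0  s0 
(> = start, * = accepting)

start=s0; accept=s0; s0-a->s1; s0-b->s1; s1-a->s2; s1-b->s2; s2-a->s3; s2-b->s3; s3-a->s4; s3-b->s4; s4-a->s0; s4-b->s0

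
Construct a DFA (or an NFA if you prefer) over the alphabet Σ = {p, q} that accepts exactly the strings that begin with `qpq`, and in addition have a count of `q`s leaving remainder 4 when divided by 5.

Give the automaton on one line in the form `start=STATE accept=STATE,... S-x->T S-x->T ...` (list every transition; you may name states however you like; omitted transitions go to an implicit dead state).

Run two small machines in parallel and take their product. One (5 states) tracks whether the input so far still matches the prefix `qpq`; the other (5 states) tracks the count of `q`s modulo 5. Each combined state is a pair, one component from each; accept when both components accept. After merging equivalent states the machine shrinks.
A 9-state machine:
        p   q  
>  s0   s1  s2 
   s1   s1  s1 
   s2   s3  s1 
   s3   s1  s4 
   s4   s4  s5 
   s5   s5  s6 
 * s6   s6  s7 
   s7   s7  s8 
   s8   s8  s4 
(> = start, * = accepting)

start=s0 accept=s6 s0-p->s1 s0-q->s2 s1-p->s1 s1-q->s1 s2-p->s3 s2-q->s1 s3-p->s1 s3-q->s4 s4-p->s4 s4-q->s5 s5-p->s5 s5-q->s6 s6-p->s6 s6-q->s7 s7-p->s7 s7-q->s8 s8-p->s8 s8-q->s4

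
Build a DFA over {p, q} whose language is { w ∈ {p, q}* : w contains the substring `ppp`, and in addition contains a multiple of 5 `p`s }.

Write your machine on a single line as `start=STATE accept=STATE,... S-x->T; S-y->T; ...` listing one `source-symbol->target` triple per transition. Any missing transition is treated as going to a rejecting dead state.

Build one automaton per condition and run them in lockstep. One (4 states) tracks whether and how much of `ppp` has been seen; the other (5 states) tracks the count of `p`s modulo 5. Each combined state is a pair, one component from each; accept when both components accept.
A 20-state machine:
          p    q  
>  S0     S1   S0 
   S1     S2   S3 
   S2     S4   S5 
   S3     S6   S3 
   S4     S7   S4 
   S5     S8   S5 
   S6     S9   S5 
   S7    S10   S7 
   S8    S11  S12 
   S9     S7  S12 
 * S10   S13  S10 
   S11   S10  S14 
   S12   S15  S12 
   S13   S16  S13 
   S14   S17  S14 
   S15   S18  S14 
   S16    S4  S16 
   S17   S19   S0 
   S18   S13   S0 
   S19   S16   S3 
(> = start, * = accepting)

start=S0; accept=S10; S0-p->S1; S0-q->S0; S1-p->S2; S1-q->S3; S2-p->S4; S2-q->S5; S3-p->S6; S3-q->S3; S4-p->S7; S4-q->S4; S5-p->S8; S5-q->S5; S6-p->S9; S6-q->S5; S7-p->S10; S7-q->S7; S8-p->S11; S8-q->S12; S9-p->S7; S9-q->S12; S10-p->S13; S10-q->S10; S11-p->S10; S11-q->S14; S12-p->S15; S12-q->S12; S13-p->S16; S13-q->S13; S14-p->S17; S14-q->S14; S15-p->S18; S15-q->S14; S16-p->S4; S16-q->S16; S17-p->S19; S17-q->S0; S18-p->S13; S18-q->S0; S19-p->S16; S19-q->S3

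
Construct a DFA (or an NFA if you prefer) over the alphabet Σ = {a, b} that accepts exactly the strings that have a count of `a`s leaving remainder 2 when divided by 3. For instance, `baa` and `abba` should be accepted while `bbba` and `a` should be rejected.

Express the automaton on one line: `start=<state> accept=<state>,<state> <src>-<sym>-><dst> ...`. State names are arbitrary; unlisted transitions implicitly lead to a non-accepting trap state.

start=q0 accept=q2 q0-a->q1 q0-b->q0 q1-a->q2 q1-b->q1 q2-a->q0 q2-b->q2

Keep the running count of `a`s modulo 3: each `a` advances along the cycle q0 → q1 → q2 → q0 while other symbols loop. Accept at q2.
3 states suffice.
        a   b  
>  q0   q1  q0 
   q1   q2  q1 
 * q2   q0  q2 
(> = start, * = accepting)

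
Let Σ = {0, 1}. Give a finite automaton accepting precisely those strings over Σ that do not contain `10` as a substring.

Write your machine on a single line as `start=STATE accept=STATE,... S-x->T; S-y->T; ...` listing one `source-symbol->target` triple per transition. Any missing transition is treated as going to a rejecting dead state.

This is the complement of 'contains `10`'. Use the same substring-matching states — S0 through S2 holding how much of `10` has just been matched — but flip the accepting set: everything except the trap S2 accepts.
        0   1  
>* S0   S0  S1 
 * S1   S2  S1 
   S2   S2  S2 
(> = start, * = accepting)

start=S0; accept=S0,S1; S0-0->S0; S0-1->S1; S1-0->S2; S1-1->S1; S2-0->S2; S2-1->S2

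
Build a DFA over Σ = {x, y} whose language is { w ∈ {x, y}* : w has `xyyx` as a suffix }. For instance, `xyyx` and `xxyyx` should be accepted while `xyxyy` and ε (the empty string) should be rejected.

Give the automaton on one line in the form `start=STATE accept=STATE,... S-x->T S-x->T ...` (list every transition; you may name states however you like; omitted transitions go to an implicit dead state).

start=s0 accept=s4 s0-x->s1 s0-y->s0 s1-x->s1 s1-y->s2 s2-x->s1 s2-y->s3 s3-x->s4 s3-y->s0 s4-x->s1 s4-y->s2

Remember how much of `xyyx` the current input suffix matches. State s0 means no match yet; s1 means the last symbol is `x`; s2 means the last 2 symbols are `xy`; s3 means the last 3 symbols are `xyy`; s4 means the last 4 symbols are `xyyx`. Only s4 accepts. On a mismatch, fall back to the longest proper suffix that is still a prefix of `xyyx`.
A 5-state machine:
        x   y  
>  s0   s1  s0 
   s1   s1  s2 
   s2   s1  s3 
   s3   s4  s0 
 * s4   s1  s2 
(> = start, * = accepting)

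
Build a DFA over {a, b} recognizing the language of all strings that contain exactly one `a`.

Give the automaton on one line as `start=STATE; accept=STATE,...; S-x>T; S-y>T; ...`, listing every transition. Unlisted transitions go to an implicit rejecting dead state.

start=s0; accept=s1; s0-a>s1; s0-b>s0; s1-a>s2; s1-b>s1; s2-a>s2; s2-b>s2

Only the number of `a`s matters, and only up to 2. Make a chain s0 → s1 → s2 advanced by each `a` (with s2 absorbing); every other symbol self-loops. The accepting set is {s1}.
A 3-state machine:
        a   b  
>  s0   s1  s0 
 * s1   s2  s1 
   s2   s2  s2 
(> = start, * = accepting)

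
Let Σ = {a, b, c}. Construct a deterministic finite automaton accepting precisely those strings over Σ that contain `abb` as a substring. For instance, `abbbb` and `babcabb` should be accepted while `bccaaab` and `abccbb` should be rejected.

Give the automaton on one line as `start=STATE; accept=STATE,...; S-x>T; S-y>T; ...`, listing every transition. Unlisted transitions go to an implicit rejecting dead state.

start=S0; accept=S3; S0-a>S1; S0-b>S0; S0-c>S0; S1-a>S1; S1-b>S2; S1-c>S0; S2-a>S1; S2-b>S3; S2-c>S0; S3-a>S3; S3-b>S3; S3-c>S3

Track how much of `abb` has been matched so far: state S0 is no progress, S3 is the absorbing accept state reached once `abb` has occurred. Intermediate states record partial matches; on a mismatch, fall back to the longest reusable overlap.
4 states suffice.
        a   b   c  
>  S0   S1  S0  S0 
   S1   S1  S2  S0 
   S2   S1  S3  S0 
 * S3   S3  S3  S3 
(> = start, * = accepting)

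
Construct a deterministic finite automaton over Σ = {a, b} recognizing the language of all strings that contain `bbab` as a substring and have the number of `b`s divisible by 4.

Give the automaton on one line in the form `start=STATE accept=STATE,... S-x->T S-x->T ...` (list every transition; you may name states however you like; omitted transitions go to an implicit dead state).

Handle the two conditions separately and then intersect. One (5 states) tracks whether and how much of `bbab` has been seen; the other (4 states) tracks the count of `b`s modulo 4. Each combined state is a pair, one component from each; accept when both components accept.
20 states suffice.
          a    b  
>  q0     q0   q1 
   q1     q2   q3 
   q2     q2   q4 
   q3     q5   q6 
   q4     q7   q6 
   q5     q7   q8 
   q6     q9  q10 
   q7     q7  q11 
   q8     q8  q12 
   q9    q13  q12 
   q10   q14  q15 
   q11   q13  q10 
 * q12   q12  q16 
   q13   q13  q17 
   q14    q0  q16 
   q15   q18   q3 
   q16   q16  q19 
   q17    q0  q15 
   q18    q2  q19 
   q19   q19   q8 
(> = start, * = accepting)

start=q0 accept=q12 q0-a->q0 q0-b->q1 q1-a->q2 q1-b->q3 q2-a->q2 q2-b->q4 q3-a->q5 q3-b->q6 q4-a->q7 q4-b->q6 q5-a->q7 q5-b->q8 q6-a->q9 q6-b->q10 q7-a->q7 q7-b->q11 q8-a->q8 q8-b->q12 q9-a->q13 q9-b->q12 q10-a->q14 q10-b->q15 q11-a->q13 q11-b->q10 q12-a->q12 q12-b->q16 q13-a->q13 q13-b->q17 q14-a->q0 q14-b->q16 q15-a->q18 q15-b->q3 q16-a->q16 q16-b->q19 q17-a->q0 q17-b->q15 q18-a->q2 q18-b->q19 q19-a->q19 q19-b->q8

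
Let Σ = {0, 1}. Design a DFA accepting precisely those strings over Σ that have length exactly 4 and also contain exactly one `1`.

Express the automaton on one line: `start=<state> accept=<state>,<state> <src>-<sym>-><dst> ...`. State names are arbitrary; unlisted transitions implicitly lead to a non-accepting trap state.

start=A accept=I A-0->B A-1->C B-0->D B-1->E C-0->E C-1->F D-0->G D-1->H E-0->H E-1->F F-0->F F-1->F G-0->F G-1->I H-0->I H-1->F I-0->F I-1->F

Handle the two conditions separately and then intersect. The first has 6 states tracking the input length, saturating at 5; the second has 3 states tracking the count of `1`s, saturating at 2. A product state is a pair (one from each), accepting exactly when both do. Minimizing collapses redundant product states.
A 9-state machine:
       0  1 
>  A   B  C 
   B   D  E 
   C   E  F 
   D   G  H 
   E   H  F 
   F   F  F 
   G   F  I 
   H   I  F 
 * I   F  F 
(> = start, * = accepting)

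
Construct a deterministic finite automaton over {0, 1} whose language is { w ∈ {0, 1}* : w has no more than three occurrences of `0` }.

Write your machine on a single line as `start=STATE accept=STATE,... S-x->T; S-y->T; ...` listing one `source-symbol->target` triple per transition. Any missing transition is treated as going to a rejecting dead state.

start=s0; accept=s0,s1,s2,s3; s0-0->s1; s0-1->s0; s1-0->s2; s1-1->s1; s2-0->s3; s2-1->s2; s3-0->s4; s3-1->s3; s4-0->s4; s4-1->s4

Count `0`s, saturating at 4: states s0 through s3 mean 0 through 3 `0`s seen; s4 means more than 3. Each `0` increments (capped at s4); other symbols loop. Accept from {s0, s1, s2, s3}.
5 states suffice.
        0   1  
>* s0   s1  s0 
 * s1   s2  s1 
 * s2   s3  s2 
 * s3   s4  s3 
   s4   s4  s4 
(> = start, * = accepting)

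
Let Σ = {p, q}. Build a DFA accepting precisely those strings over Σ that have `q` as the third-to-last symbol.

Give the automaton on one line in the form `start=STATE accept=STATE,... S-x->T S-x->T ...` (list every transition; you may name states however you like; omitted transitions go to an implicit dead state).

start=S0 accept=S11,S12,S13,S14 S0-p->S1 S0-q->S2 S1-p->S3 S1-q->S4 S2-p->S5 S2-q->S6 S3-p->S7 S3-q->S8 S4-p->S9 S4-q->S10 S5-p->S11 S5-q->S12 S6-p->S13 S6-q->S14 S7-p->S7 S7-q->S8 S8-p->S9 S8-q->S10 S9-p->S11 S9-q->S12 S10-p->S13 S10-q->S14 S11-p->S7 S11-q->S8 S12-p->S9 S12-q->S10 S13-p->S11 S13-q->S12 S14-p->S13 S14-q->S14

A DFA must remember the last 3 symbols (since which symbol is third-to-last isn't known until the input ends). Use one state per possible window of the last ≤3 symbols; accept from those whose window starts with `q`.
With 15 states:
          p    q  
>  S0     S1   S2 
   S1     S3   S4 
   S2     S5   S6 
   S3     S7   S8 
   S4     S9  S10 
   S5    S11  S12 
   S6    S13  S14 
   S7     S7   S8 
   S8     S9  S10 
   S9    S11  S12 
   S10   S13  S14 
 * S11    S7   S8 
 * S12    S9  S10 
 * S13   S11  S12 
 * S14   S13  S14 
(> = start, * = accepting)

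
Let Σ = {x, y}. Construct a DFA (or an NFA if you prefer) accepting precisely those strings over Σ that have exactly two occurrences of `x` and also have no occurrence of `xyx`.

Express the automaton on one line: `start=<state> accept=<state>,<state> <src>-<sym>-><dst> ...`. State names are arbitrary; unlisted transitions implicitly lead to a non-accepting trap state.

Build one automaton per condition and run them in lockstep. The first has 4 states tracking the count of `x`s, saturating at 3; the second has 4 states tracking partial matches of the forbidden pattern `xyx`. A product state is a pair (one from each), accepting exactly when both do.
12 states suffice.
       x  y 
>  A   B  A 
   B   C  D 
 * C   E  F 
   D   G  H 
   E   E  I 
 * F   J  K 
   G   J  G 
   H   C  H 
   I   J  L 
   J   J  J 
 * K   E  K 
   L   E  L 
(> = start, * = accepting)

start=A accept=C,F,K A-x->B A-y->A B-x->C B-y->D C-x->E C-y->F D-x->G D-y->H E-x->E E-y->I F-x->J F-y->K G-x->J G-y->G H-x->C H-y->H I-x->J I-y->L J-x->J J-y->J K-x->E K-y->K L-x->E L-y->L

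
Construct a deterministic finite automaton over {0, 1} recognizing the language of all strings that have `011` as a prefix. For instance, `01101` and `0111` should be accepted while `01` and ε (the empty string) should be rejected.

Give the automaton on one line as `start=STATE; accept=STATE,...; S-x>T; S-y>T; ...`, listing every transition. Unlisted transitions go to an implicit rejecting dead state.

Check the first 3 symbols one by one: q0 through q2 record how many have matched `011` so far; any wrong symbol goes to the dead state q4. After all 3 match we enter the accepting sink q3.
5 states suffice.
        0   1  
>  q0   q1  q4 
   q1   q4  q2 
   q2   q4  q3 
 * q3   q3  q3 
   q4   q4  q4 
(> = start, * = accepting)

start=q0; accept=q3; q0-0>q1; q0-1>q4; q1-0>q4; q1-1>q2; q2-0>q4; q2-1>q3; q3-0>q3; q3-1>q3; q4-0>q4; q4-1>q4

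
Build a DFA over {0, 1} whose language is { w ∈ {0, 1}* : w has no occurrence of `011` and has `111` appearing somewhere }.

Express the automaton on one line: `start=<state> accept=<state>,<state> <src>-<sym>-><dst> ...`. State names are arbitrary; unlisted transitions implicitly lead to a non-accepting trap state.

start=q0 accept=q4,q5,q6 q0-0->q1 q0-1->q2 q1-0->q1 q1-1->q1 q2-0->q1 q2-1->q3 q3-0->q1 q3-1->q4 q4-0->q5 q4-1->q4 q5-0->q5 q5-1->q6 q6-0->q5 q6-1->q1

Build one automaton per condition and run them in lockstep. One (4 states) tracks partial matches of the forbidden pattern `011`; the other (4 states) tracks whether and how much of `111` has been seen. Each combined state is a pair, one component from each; accept when both components accept. Equivalent product states are then merged.
        0   1  
>  q0   q1  q2 
   q1   q1  q1 
   q2   q1  q3 
   q3   q1  q4 
 * q4   q5  q4 
 * q5   q5  q6 
 * q6   q5  q1 
(> = start, * = accepting)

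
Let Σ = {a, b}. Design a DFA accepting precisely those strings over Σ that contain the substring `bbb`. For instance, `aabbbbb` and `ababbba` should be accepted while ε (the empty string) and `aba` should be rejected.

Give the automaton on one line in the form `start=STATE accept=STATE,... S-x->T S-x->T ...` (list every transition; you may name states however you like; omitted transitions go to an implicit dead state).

States q0..q2 record the length of the longest prefix of `bbb` that matches the current input suffix. Reaching q3 means `bbb` has been seen, and we stay there forever. Accept from q3.
A 4-state machine:
        a   b  
>  q0   q0  q1 
   q1   q0  q2 
   q2   q0  q3 
 * q3   q3  q3 
(> = start, * = accepting)

start=q0 accept=q3 q0-a->q0 q0-b->q1 q1-a->q0 q1-b->q2 q2-a->q0 q2-b->q3 q3-a->q3 q3-b->q3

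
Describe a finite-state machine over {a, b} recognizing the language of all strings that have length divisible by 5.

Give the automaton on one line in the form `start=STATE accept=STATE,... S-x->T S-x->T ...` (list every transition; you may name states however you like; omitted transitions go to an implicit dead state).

start=S0 accept=S0 S0-a->S1 S0-b->S1 S1-a->S2 S1-b->S2 S2-a->S3 S2-b->S3 S3-a->S4 S3-b->S4 S4-a->S0 S4-b->S0

Count input length modulo 5: every symbol advances one step around the cycle S0 → S1 → S2 → S3 → S4 → S0. Accept at S0.
5 states suffice.
        a   b  
>* S0   S1  S1 
   S1   S2  S2 
   S2   S3  S3 
   S3   S4  S4 
   S4   S0  S0 
(> = start, * = accepting)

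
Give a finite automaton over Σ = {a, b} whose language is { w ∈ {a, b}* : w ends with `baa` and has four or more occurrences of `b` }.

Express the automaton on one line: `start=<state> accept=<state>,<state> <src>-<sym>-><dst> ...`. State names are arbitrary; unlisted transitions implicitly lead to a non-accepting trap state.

start=S0 accept=S16,S19 S0-a->S0 S0-b->S1 S1-a->S2 S1-b->S3 S2-a->S4 S2-b->S3 S3-a->S5 S3-b->S6 S4-a->S7 S4-b->S3 S5-a->S8 S5-b->S6 S6-a->S9 S6-b->S10 S7-a->S7 S7-b->S3 S8-a->S11 S8-b->S6 S9-a->S12 S9-b->S10 S10-a->S13 S10-b->S14 S11-a->S11 S11-b->S6 S12-a->S15 S12-b->S10 S13-a->S16 S13-b->S14 S14-a->S17 S14-b->S14 S15-a->S15 S15-b->S10 S16-a->S18 S16-b->S14 S17-a->S19 S17-b->S14 S18-a->S18 S18-b->S14 S19-a->S20 S19-b->S14 S20-a->S20 S20-b->S14

Handle the two conditions separately and then intersect. The first has 4 states tracking how much of the suffix `baa` has currently been matched; the second has 6 states tracking the count of `b`s, saturating at 5. A product state is a pair (one from each), accepting exactly when both do.
A 21-state machine:
          a    b  
>  S0     S0   S1 
   S1     S2   S3 
   S2     S4   S3 
   S3     S5   S6 
   S4     S7   S3 
   S5     S8   S6 
   S6     S9  S10 
   S7     S7   S3 
   S8    S11   S6 
   S9    S12  S10 
   S10   S13  S14 
   S11   S11   S6 
   S12   S15  S10 
   S13   S16  S14 
   S14   S17  S14 
   S15   S15  S10 
 * S16   S18  S14 
   S17   S19  S14 
   S18   S18  S14 
 * S19   S20  S14 
   S20   S20  S14 
(> = start, * = accepting)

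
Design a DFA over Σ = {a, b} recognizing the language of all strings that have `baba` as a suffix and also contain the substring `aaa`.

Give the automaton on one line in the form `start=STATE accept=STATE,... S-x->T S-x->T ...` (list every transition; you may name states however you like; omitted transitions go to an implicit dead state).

start=q0 accept=q7 q0-a->q1 q0-b->q0 q1-a->q2 q1-b->q0 q2-a->q3 q2-b->q0 q3-a->q3 q3-b->q4 q4-a->q5 q4-b->q4 q5-a->q3 q5-b->q6 q6-a->q7 q6-b->q4 q7-a->q3 q7-b->q6

Handle the two conditions separately and then intersect. One (5 states) tracks how much of the suffix `baba` has currently been matched; the other (4 states) tracks whether and how much of `aaa` has been seen. Each combined state is a pair, one component from each; accept when both components accept. Equivalent product states are then merged.
With 8 states:
        a   b  
>  q0   q1  q0 
   q1   q2  q0 
   q2   q3  q0 
   q3   q3  q4 
   q4   q5  q4 
   q5   q3  q6 
   q6   q7  q4 
 * q7   q3  q6 
(> = start, * = accepting)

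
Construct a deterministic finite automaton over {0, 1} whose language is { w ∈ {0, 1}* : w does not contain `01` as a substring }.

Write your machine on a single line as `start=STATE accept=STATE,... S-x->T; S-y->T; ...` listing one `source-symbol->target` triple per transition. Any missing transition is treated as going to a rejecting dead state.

start=q0; accept=q0,q1; q0-0->q1; q0-1->q0; q1-0->q1; q1-1->q2; q2-0->q2; q2-1->q2

This is the complement of 'contains `01`'. Use the same substring-matching states — q0 through q2 holding how much of `01` has just been matched — but flip the accepting set: everything except the trap q2 accepts.
3 states suffice.
        0   1  
>* q0   q1  q0 
 * q1   q1  q2 
   q2   q2  q2 
(> = start, * = accepting)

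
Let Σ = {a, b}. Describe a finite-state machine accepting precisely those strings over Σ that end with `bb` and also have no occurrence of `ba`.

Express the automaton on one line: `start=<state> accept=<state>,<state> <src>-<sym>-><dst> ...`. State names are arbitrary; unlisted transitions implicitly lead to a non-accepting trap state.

start=S0 accept=S3 S0-a->S0 S0-b->S1 S1-a->S2 S1-b->S3 S2-a->S2 S2-b->S4 S3-a->S2 S3-b->S3 S4-a->S2 S4-b->S5 S5-a->S2 S5-b->S5

Handle the two conditions separately and then intersect. One (3 states) tracks how much of the suffix `bb` has currently been matched; the other (3 states) tracks partial matches of the forbidden pattern `ba`. Each combined state is a pair, one component from each; accept when both components accept.
6 states suffice.
        a   b  
>  S0   S0  S1 
   S1   S2  S3 
   S2   S2  S4 
 * S3   S2  S3 
   S4   S2  S5 
   S5   S2  S5 
(> = start, * = accepting)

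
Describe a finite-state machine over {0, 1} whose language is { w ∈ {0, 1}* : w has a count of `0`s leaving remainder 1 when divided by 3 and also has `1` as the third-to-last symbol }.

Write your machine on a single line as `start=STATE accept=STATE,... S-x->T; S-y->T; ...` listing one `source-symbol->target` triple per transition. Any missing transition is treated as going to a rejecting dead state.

start=s0; accept=s9,s10,s12,s13; s0-0->s1; s0-1->s2; s1-0->s3; s1-1->s4; s2-0->s5; s2-1->s6; s3-0->s0; s3-1->s7; s4-0->s3; s4-1->s8; s5-0->s3; s5-1->s9; s6-0->s10; s6-1->s6; s7-0->s11; s7-1->s7; s8-0->s3; s8-1->s12; s9-0->s3; s9-1->s8; s10-0->s3; s10-1->s9; s11-0->s13; s11-1->s2; s12-0->s3; s12-1->s12; s13-0->s3; s13-1->s4

Build one automaton per condition and run them in lockstep. The first has 3 states tracking the count of `0`s modulo 3; the second has 15 states tracking the last 3 symbols read. A product state is a pair (one from each), accepting exactly when both do. After merging equivalent states the machine shrinks.
A 14-state machine:
          0    1  
>  s0     s1   s2 
   s1     s3   s4 
   s2     s5   s6 
   s3     s0   s7 
   s4     s3   s8 
   s5     s3   s9 
   s6    s10   s6 
   s7    s11   s7 
   s8     s3  s12 
 * s9     s3   s8 
 * s10    s3   s9 
   s11   s13   s2 
 * s12    s3  s12 
 * s13    s3   s4 
(> = start, * = accepting)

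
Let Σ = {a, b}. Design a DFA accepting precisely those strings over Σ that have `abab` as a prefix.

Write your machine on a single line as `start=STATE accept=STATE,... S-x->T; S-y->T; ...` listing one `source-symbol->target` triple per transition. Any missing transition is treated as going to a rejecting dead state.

Walk along `abab` while the input agrees: from s0 take `a` to s1, and so on. Any deviation drops to the rejecting sink s5. Once s4 is reached the prefix is confirmed and every continuation is accepted.
6 states suffice.
        a   b  
>  s0   s1  s5 
   s1   s5  s2 
   s2   s3  s5 
   s3   s5  s4 
 * s4   s4  s4 
   s5   s5  s5 
(> = start, * = accepting)

start=s0; accept=s4; s0-a->s1; s0-b->s5; s1-a->s5; s1-b->s2; s2-a->s3; s2-b->s5; s3-a->s5; s3-b->s4; s4-a->s4; s4-b->s4; s5-a->s5; s5-b->s5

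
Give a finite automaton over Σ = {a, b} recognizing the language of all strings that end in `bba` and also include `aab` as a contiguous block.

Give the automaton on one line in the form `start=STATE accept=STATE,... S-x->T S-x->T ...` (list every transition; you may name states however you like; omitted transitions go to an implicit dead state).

start=q0 accept=q5 q0-a->q1 q0-b->q0 q1-a->q2 q1-b->q0 q2-a->q2 q2-b->q3 q3-a->q2 q3-b->q4 q4-a->q5 q4-b->q4 q5-a->q2 q5-b->q3

Run two small machines in parallel and take their product. The first has 4 states tracking how much of the suffix `bba` has currently been matched; the second has 4 states tracking whether and how much of `aab` has been seen. A product state is a pair (one from each), accepting exactly when both do. Minimizing collapses redundant product states.
6 states suffice.
        a   b  
>  q0   q1  q0 
   q1   q2  q0 
   q2   q2  q3 
   q3   q2  q4 
   q4   q5  q4 
 * q5   q2  q3 
(> = start, * = accepting)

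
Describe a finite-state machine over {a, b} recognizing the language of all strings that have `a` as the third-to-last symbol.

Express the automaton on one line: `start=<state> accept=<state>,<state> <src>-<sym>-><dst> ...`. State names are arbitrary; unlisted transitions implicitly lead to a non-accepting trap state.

A DFA must remember the last 3 symbols (since which symbol is third-to-last isn't known until the input ends). Use one state per possible window of the last ≤3 symbols; accept from those whose window starts with `a`.
15 states suffice.
          a    b  
>  q0     q1   q2 
   q1     q3   q4 
   q2     q5   q6 
   q3     q7   q8 
   q4     q9  q10 
   q5    q11  q12 
   q6    q13  q14 
 * q7     q7   q8 
 * q8     q9  q10 
 * q9    q11  q12 
 * q10   q13  q14 
   q11    q7   q8 
   q12    q9  q10 
   q13   q11  q12 
   q14   q13  q14 
(> = start, * = accepting)

start=q0 accept=q7,q8,q9,q10 q0-a->q1 q0-b->q2 q1-a->q3 q1-b->q4 q2-a->q5 q2-b->q6 q3-a->q7 q3-b->q8 q4-a->q9 q4-b->q10 q5-a->q11 q5-b->q12 q6-a->q13 q6-b->q14 q7-a->q7 q7-b->q8 q8-a->q9 q8-b->q10 q9-a->q11 q9-b->q12 q10-a->q13 q10-b->q14 q11-a->q7 q11-b->q8 q12-a->q9 q12-b->q10 q13-a->q11 q13-b->q12 q14-a->q13 q14-b->q14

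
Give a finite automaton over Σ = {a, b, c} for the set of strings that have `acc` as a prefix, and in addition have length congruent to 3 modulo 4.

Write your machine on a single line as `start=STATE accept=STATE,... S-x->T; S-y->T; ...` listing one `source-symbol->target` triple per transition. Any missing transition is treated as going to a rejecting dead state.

start=q0; accept=q6; q0-a->q1; q0-b->q2; q0-c->q2; q1-a->q3; q1-b->q3; q1-c->q4; q2-a->q3; q2-b->q3; q2-c->q3; q3-a->q5; q3-b->q5; q3-c->q5; q4-a->q5; q4-b->q5; q4-c->q6; q5-a->q7; q5-b->q7; q5-c->q7; q6-a->q8; q6-b->q8; q6-c->q8; q7-a->q2; q7-b->q2; q7-c->q2; q8-a->q9; q8-b->q9; q8-c->q9; q9-a->q10; q9-b->q10; q9-c->q10; q10-a->q6; q10-b->q6; q10-c->q6

Run two small machines in parallel and take their product. The first has 5 states tracking whether the input so far still matches the prefix `acc`; the second has 4 states tracking the input length modulo 4. A product state is a pair (one from each), accepting exactly when both do.
An 11-state machine:
          a    b    c  
>  q0     q1   q2   q2 
   q1     q3   q3   q4 
   q2     q3   q3   q3 
   q3     q5   q5   q5 
   q4     q5   q5   q6 
   q5     q7   q7   q7 
 * q6     q8   q8   q8 
   q7     q2   q2   q2 
   q8     q9   q9   q9 
   q9    q10  q10  q10 
   q10    q6   q6   q6 
(> = start, * = accepting)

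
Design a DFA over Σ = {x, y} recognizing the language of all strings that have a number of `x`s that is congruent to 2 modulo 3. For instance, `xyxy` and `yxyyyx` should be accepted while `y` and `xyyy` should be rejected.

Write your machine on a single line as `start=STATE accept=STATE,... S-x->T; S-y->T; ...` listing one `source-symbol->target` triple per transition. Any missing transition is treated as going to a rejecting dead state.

start=q0; accept=q2; q0-x->q1; q0-y->q0; q1-x->q2; q1-y->q1; q2-x->q0; q2-y->q2

The only thing that matters is how many `x`s have appeared, reduced mod 3. Use one state per residue: q0 for 0, …, q2 for 2. Reading `x` moves to the next residue; anything else stays put. q2 is accepting.
A 3-state machine:
        x   y  
>  q0   q1  q0 
   q1   q2  q1 
 * q2   q0  q2 
(> = start, * = accepting)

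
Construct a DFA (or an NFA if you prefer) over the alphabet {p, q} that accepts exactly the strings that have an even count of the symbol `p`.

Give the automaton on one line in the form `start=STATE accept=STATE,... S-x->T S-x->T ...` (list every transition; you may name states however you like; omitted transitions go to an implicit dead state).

start=s0 accept=s0 s0-p->s1 s0-q->s0 s1-p->s0 s1-q->s1

The only thing that matters is how many `p`s have appeared, reduced mod 2. Use one state per residue: s0 for 0, …, s1 for 1. Reading `p` moves to the next residue; anything else stays put. s0 is accepting.
2 states suffice.
        p   q  
>* s0   s1  s0 
   s1   s0  s1 
(> = start, * = accepting)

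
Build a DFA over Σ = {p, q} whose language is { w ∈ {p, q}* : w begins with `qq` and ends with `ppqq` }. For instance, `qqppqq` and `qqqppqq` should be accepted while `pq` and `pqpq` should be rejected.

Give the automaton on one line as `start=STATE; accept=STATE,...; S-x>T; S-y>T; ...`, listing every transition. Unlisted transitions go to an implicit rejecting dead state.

start=S0; accept=S11; S0-p>S1; S0-q>S2; S1-p>S3; S1-q>S4; S2-p>S1; S2-q>S5; S3-p>S3; S3-q>S6; S4-p>S1; S4-q>S4; S5-p>S7; S5-q>S5; S6-p>S1; S6-q>S8; S7-p>S9; S7-q>S5; S8-p>S1; S8-q>S4; S9-p>S9; S9-q>S10; S10-p>S7; S10-q>S11; S11-p>S7; S11-q>S5

Handle the two conditions separately and then intersect. The first has 4 states tracking whether the input so far still matches the prefix `qq`; the second has 5 states tracking how much of the suffix `ppqq` has currently been matched. A product state is a pair (one from each), accepting exactly when both do.
12 states suffice.
          p    q  
>  S0     S1   S2 
   S1     S3   S4 
   S2     S1   S5 
   S3     S3   S6 
   S4     S1   S4 
   S5     S7   S5 
   S6     S1   S8 
   S7     S9   S5 
   S8     S1   S4 
   S9     S9  S10 
   S10    S7  S11 
 * S11    S7   S5 
(> = start, * = accepting)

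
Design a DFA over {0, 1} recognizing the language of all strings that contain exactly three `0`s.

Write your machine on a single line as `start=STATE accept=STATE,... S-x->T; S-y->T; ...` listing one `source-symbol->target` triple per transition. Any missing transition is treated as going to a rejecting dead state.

Count `0`s, saturating at 4: states s0 through s3 mean 0 through 3 `0`s seen; s4 means more than 3. Each `0` increments (capped at s4); other symbols loop. Accept from {s3}.
With 5 states:
        0   1  
>  s0   s1  s0 
   s1   s2  s1 
   s2   s3  s2 
 * s3   s4  s3 
   s4   s4  s4 
(> = start, * = accepting)

start=s0; accept=s3; s0-0->s1; s0-1->s0; s1-0->s2; s1-1->s1; s2-0->s3; s2-1->s2; s3-0->s4; s3-1->s3; s4-0->s4; s4-1->s4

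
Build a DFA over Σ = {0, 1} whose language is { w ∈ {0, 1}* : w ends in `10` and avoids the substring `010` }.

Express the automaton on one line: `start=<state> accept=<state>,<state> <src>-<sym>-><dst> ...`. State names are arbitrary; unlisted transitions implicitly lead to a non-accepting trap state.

Build one automaton per condition and run them in lockstep. The first has 3 states tracking how much of the suffix `10` has currently been matched; the second has 4 states tracking partial matches of the forbidden pattern `010`. A product state is a pair (one from each), accepting exactly when both do.
With 8 states:
       0  1 
>  A   B  C 
   B   B  D 
   C   E  C 
   D   F  C 
 * E   B  D 
   F   G  H 
   G   G  H 
   H   F  H 
(> = start, * = accepting)

start=A accept=E A-0->B A-1->C B-0->B B-1->D C-0->E C-1->C D-0->F D-1->C E-0->B E-1->D F-0->G F-1->H G-0->G G-1->H H-0->F H-1->H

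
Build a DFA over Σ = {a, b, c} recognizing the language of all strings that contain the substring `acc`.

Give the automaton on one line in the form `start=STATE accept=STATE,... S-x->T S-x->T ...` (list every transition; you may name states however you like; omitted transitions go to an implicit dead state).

States s0..s2 record the length of the longest prefix of `acc` that matches the current input suffix. Reaching s3 means `acc` has been seen, and we stay there forever. Accept from s3.
        a   b   c  
>  s0   s1  s0  s0 
   s1   s1  s0  s2 
   s2   s1  s0  s3 
 * s3   s3  s3  s3 
(> = start, * = accepting)

start=s0 accept=s3 s0-a->s1 s0-b->s0 s0-c->s0 s1-a->s1 s1-b->s0 s1-c->s2 s2-a->s1 s2-b->s0 s2-c->s3 s3-a->s3 s3-b->s3 s3-c->s3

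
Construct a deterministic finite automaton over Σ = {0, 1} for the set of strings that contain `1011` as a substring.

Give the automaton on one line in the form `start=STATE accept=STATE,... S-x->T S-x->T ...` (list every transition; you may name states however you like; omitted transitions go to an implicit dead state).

start=q0 accept=q4 q0-0->q0 q0-1->q1 q1-0->q2 q1-1->q1 q2-0->q0 q2-1->q3 q3-0->q2 q3-1->q4 q4-0->q4 q4-1->q4

Track how much of `1011` has been matched so far: state q0 is no progress, q4 is the absorbing accept state reached once `1011` has occurred. Intermediate states record partial matches; on a mismatch, fall back to the longest reusable overlap.
        0   1  
>  q0   q0  q1 
   q1   q2  q1 
   q2   q0  q3 
   q3   q2  q4 
 * q4   q4  q4 
(> = start, * = accepting)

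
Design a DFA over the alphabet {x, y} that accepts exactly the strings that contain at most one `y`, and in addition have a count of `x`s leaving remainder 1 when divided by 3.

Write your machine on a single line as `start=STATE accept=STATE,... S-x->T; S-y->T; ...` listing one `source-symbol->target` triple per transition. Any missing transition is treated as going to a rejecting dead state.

start=q0; accept=q1,q4; q0-x->q1; q0-y->q2; q1-x->q3; q1-y->q4; q2-x->q4; q2-y->q5; q3-x->q0; q3-y->q6; q4-x->q6; q4-y->q7; q5-x->q7; q5-y->q5; q6-x->q2; q6-y->q8; q7-x->q8; q7-y->q7; q8-x->q5; q8-y->q8

Build one automaton per condition and run them in lockstep. One (3 states) tracks the count of `y`s, saturating at 2; the other (3 states) tracks the count of `x`s modulo 3. Each combined state is a pair, one component from each; accept when both components accept.
9 states suffice.
        x   y  
>  q0   q1  q2 
 * q1   q3  q4 
   q2   q4  q5 
   q3   q0  q6 
 * q4   q6  q7 
   q5   q7  q5 
   q6   q2  q8 
   q7   q8  q7 
   q8   q5  q8 
(> = start, * = accepting)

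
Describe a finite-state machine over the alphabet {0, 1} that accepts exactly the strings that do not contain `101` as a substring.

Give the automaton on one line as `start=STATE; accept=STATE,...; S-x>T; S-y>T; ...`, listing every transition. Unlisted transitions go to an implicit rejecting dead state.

Track partial matches of the forbidden pattern `101`. State D is a dead state reached once `101` has occurred; every other state accepts. A means no part of `101` is currently matched.
With 4 states:
       0  1 
>* A   A  B 
 * B   C  B 
 * C   A  D 
   D   D  D 
(> = start, * = accepting)

start=A; accept=A,B,C; A-0>A; A-1>B; B-0>C; B-1>B; C-0>A; C-1>D; D-0>D; D-1>D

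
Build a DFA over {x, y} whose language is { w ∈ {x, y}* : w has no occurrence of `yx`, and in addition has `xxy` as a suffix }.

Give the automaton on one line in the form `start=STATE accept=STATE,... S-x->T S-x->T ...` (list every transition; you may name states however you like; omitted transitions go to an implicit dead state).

start=q0 accept=q5 q0-x->q1 q0-y->q2 q1-x->q3 q1-y->q2 q2-x->q4 q2-y->q2 q3-x->q3 q3-y->q5 q4-x->q6 q4-y->q7 q5-x->q4 q5-y->q2 q6-x->q6 q6-y->q8 q7-x->q4 q7-y->q7 q8-x->q4 q8-y->q7

Run two small machines in parallel and take their product. One (3 states) tracks partial matches of the forbidden pattern `yx`; the other (4 states) tracks how much of the suffix `xxy` has currently been matched. Each combined state is a pair, one component from each; accept when both components accept.
        x   y  
>  q0   q1  q2 
   q1   q3  q2 
   q2   q4  q2 
   q3   q3  q5 
   q4   q6  q7 
 * q5   q4  q2 
   q6   q6  q8 
   q7   q4  q7 
   q8   q4  q7 
(> = start, * = accepting)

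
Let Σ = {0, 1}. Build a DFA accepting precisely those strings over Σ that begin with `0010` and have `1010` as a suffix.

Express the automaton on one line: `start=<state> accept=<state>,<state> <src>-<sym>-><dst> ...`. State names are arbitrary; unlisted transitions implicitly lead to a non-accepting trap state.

Handle the two conditions separately and then intersect. One (6 states) tracks whether the input so far still matches the prefix `0010`; the other (5 states) tracks how much of the suffix `1010` has currently been matched. Each combined state is a pair, one component from each; accept when both components accept.
14 states suffice.
          0    1  
>  s0     s1   s2 
   s1     s3   s2 
   s2     s4   s2 
   s3     s5   s6 
   s4     s5   s7 
   s5     s5   s2 
   s6     s8   s2 
   s7     s9   s2 
   s8    s10  s11 
   s9     s5   s7 
   s10   s10  s12 
   s11   s13  s12 
   s12    s8  s12 
 * s13   s10  s11 
(> = start, * = accepting)

start=s0 accept=s13 s0-0->s1 s0-1->s2 s1-0->s3 s1-1->s2 s2-0->s4 s2-1->s2 s3-0->s5 s3-1->s6 s4-0->s5 s4-1->s7 s5-0->s5 s5-1->s2 s6-0->s8 s6-1->s2 s7-0->s9 s7-1->s2 s8-0->s10 s8-1->s11 s9-0->s5 s9-1->s7 s10-0->s10 s10-1->s12 s11-0->s13 s11-1->s12 s12-0->s8 s12-1->s12 s13-0->s10 s13-1->s11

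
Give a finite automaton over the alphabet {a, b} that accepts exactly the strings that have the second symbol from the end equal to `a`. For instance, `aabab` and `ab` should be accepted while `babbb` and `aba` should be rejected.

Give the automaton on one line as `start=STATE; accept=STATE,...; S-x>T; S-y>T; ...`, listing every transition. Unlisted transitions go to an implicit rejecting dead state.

Because acceptance depends on a position counted from the end, the machine has to buffer the most recent 2 symbols. Make each state the string of the last up-to-2 symbols read; on input `x` shift the window left and append `x`. Accept when the buffered window has length 2 and begins with `a`.
A 7-state machine:
        a   b  
>  q0   q1  q2 
   q1   q3  q4 
   q2   q5  q6 
 * q3   q3  q4 
 * q4   q5  q6 
   q5   q3  q4 
   q6   q5  q6 
(> = start, * = accepting)

start=q0; accept=q3,q4; q0-a>q1; q0-b>q2; q1-a>q3; q1-b>q4; q2-a>q5; q2-b>q6; q3-a>q3; q3-b>q4; q4-a>q5; q4-b>q6; q5-a>q3; q5-b>q4; q6-a>q5; q6-b>q6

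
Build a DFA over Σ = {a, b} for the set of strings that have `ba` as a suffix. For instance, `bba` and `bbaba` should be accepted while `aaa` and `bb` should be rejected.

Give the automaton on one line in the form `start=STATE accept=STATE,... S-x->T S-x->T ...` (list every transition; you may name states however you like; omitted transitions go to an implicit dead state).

Let each state record the length of the longest suffix of the input read so far that is also a prefix of `ba`. S1 means the last symbol is `b`; S2 means the last 2 symbols are `ba`. Accept only at S2, where the string currently ends in `ba`.
A 3-state machine:
        a   b  
>  S0   S0  S1 
   S1   S2  S1 
 * S2   S0  S1 
(> = start, * = accepting)

start=S0 accept=S2 S0-a->S0 S0-b->S1 S1-a->S2 S1-b->S1 S2-a->S0 S2-b->S1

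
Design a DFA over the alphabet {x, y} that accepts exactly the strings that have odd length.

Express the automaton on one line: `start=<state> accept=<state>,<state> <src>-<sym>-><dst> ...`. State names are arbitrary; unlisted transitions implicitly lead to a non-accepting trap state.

start=q0 accept=q1 q0-x->q1 q0-y->q1 q1-x->q0 q1-y->q0

Count input length modulo 2: every symbol advances one step around the cycle q0 → q1 → q0. Accept at q1.
        x   y  
>  q0   q1  q1 
 * q1   q0  q0 
(> = start, * = accepting)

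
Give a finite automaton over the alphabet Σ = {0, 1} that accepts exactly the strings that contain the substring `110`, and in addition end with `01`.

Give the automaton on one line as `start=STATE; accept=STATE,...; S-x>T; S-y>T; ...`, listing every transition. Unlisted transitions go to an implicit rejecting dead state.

Build one automaton per condition and run them in lockstep. One (4 states) tracks whether and how much of `110` has been seen; the other (3 states) tracks how much of the suffix `01` has currently been matched. Each combined state is a pair, one component from each; accept when both components accept. After merging equivalent states the machine shrinks.
With 5 states:
        0   1  
>  s0   s0  s1 
   s1   s0  s2 
   s2   s3  s2 
   s3   s3  s4 
 * s4   s3  s2 
(> = start, * = accepting)

start=s0; accept=s4; s0-0>s0; s0-1>s1; s1-0>s0; s1-1>s2; s2-0>s3; s2-1>s2; s3-0>s3; s3-1>s4; s4-0>s3; s4-1>s2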